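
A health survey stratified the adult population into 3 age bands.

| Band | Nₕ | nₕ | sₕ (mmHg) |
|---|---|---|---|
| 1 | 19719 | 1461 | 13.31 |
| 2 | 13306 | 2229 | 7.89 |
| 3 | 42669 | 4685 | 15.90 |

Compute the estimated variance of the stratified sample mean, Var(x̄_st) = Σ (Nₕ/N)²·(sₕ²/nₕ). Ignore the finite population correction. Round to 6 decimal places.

0.026239

N = 75694. Term for each stratum: Wₕ²sₕ²/nₕ.
Var(x̄_st) = 0.008229108 + 0.000863010 + 0.017146942 = 0.026239060 → 0.026239.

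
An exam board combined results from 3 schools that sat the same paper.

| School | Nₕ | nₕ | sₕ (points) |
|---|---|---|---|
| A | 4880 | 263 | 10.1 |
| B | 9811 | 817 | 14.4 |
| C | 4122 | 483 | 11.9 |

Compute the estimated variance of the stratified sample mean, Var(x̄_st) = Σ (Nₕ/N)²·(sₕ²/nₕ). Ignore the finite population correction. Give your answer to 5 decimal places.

0.10920

N = 18813; Wₕ = Nₕ/N.
school A: (4880/18813)²·10.1²/263 = 0.02609820
school B: (9811/18813)²·14.4²/817 = 0.06902611
school C: (4122/18813)²·11.9²/483 = 0.01407494
Sum = 0.10919925 → 0.10920.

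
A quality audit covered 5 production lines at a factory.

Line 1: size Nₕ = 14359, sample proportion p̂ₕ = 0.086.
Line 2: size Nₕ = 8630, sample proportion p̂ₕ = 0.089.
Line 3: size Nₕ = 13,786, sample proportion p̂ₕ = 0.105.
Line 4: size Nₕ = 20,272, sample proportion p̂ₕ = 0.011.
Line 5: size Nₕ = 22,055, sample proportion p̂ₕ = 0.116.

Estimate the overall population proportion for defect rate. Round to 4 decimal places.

0.0788

Wₕ = Nₕ/N with N = 79102: 0.1815, 0.1091, 0.1743, 0.2563, 0.2788.
p̂_st = 0.1815·0.086 + 0.1091·0.089 + 0.1743·0.105 + 0.2563·0.011 + 0.2788·0.116 ≈ 0.078782... → 0.0788.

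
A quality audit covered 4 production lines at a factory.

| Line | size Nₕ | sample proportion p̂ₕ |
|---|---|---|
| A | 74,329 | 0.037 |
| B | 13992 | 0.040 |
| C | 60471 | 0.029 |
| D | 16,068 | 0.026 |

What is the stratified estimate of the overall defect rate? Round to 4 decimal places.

Wₕ = Nₕ/N with N = 164860: 0.4509, 0.0849, 0.3668, 0.0975.
p̂_st = 0.4509·0.037 + 0.0849·0.040 + 0.3668·0.029 + 0.0975·0.026 ≈ 0.033248... → 0.0332.

0.0332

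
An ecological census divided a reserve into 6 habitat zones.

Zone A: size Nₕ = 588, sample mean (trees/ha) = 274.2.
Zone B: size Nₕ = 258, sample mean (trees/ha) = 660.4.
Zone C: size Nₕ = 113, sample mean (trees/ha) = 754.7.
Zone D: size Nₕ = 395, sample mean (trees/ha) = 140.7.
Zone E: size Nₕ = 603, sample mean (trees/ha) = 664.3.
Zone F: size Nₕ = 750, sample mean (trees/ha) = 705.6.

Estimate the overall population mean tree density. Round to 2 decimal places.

N = 2707; weights Wₕ = Nₕ/N = (0.2172, 0.0953, 0.0417, 0.1459, 0.2228, 0.2771).
x̄_st = Σ Wₕ·x̄ₕ = 0.2172·274.2 + 0.0953·660.4 + 0.0417·754.7 + 0.1459·140.7 + 0.2228·664.3 + 0.2771·705.6 ≈ 518.0064...
→ 518.01.

518.01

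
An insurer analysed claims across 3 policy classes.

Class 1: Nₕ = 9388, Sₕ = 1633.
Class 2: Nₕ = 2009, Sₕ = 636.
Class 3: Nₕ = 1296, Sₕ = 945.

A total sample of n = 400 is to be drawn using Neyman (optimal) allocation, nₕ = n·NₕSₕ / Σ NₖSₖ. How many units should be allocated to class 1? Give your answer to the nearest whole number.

344

1: NₕSₕ = 9388·1633 = 15330604
2: NₕSₕ = 2009·636 = 1277724
3: NₕSₕ = 1296·945 = 1224720
Σ NₕSₕ = 17833048.
n_1 = 400·15330604/17833048 = 343.870... → 344.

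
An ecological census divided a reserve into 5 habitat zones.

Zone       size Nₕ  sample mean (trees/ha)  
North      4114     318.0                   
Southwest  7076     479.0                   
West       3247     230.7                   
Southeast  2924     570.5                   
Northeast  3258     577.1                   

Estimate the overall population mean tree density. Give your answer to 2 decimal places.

N = 20619; weights Wₕ = Nₕ/N = (0.1995, 0.3432, 0.1575, 0.1418, 0.1580).
x̄_st = Σ Wₕ·x̄ₕ = 0.1995·318.0 + 0.3432·479.0 + 0.1575·230.7 + 0.1418·570.5 + 0.1580·577.1 ≈ 436.2516...
→ 436.25.

436.25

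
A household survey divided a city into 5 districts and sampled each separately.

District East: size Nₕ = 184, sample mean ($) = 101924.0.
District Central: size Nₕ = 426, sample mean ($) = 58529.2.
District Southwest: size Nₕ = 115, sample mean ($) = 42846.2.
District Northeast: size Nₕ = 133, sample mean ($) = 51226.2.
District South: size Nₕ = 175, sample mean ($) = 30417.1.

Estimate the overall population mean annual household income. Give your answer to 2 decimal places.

N = 1033; weights Wₕ = Nₕ/N = (0.1781, 0.4124, 0.1113, 0.1288, 0.1694).
x̄_st = Σ Wₕ·x̄ₕ = 0.1781·101924.0 + 0.4124·58529.2 + 0.1113·42846.2 + 0.1288·51226.2 + 0.1694·30417.1 ≈ 58810.1116...
→ 58810.11.

58810.11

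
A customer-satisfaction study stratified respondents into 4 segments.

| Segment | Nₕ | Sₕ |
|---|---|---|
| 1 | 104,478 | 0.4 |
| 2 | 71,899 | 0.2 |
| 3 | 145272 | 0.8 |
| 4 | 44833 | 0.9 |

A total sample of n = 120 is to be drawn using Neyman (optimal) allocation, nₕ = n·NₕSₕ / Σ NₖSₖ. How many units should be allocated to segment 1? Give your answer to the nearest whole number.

1: NₕSₕ = 104478·0.4 = 41791.2
2: NₕSₕ = 71899·0.2 = 14379.8
3: NₕSₕ = 145272·0.8 = 116217.6
4: NₕSₕ = 44833·0.9 = 40349.7
Σ NₕSₕ = 212738.3.
n_1 = 120·41791.2/212738.3 = 23.573... → 24.

24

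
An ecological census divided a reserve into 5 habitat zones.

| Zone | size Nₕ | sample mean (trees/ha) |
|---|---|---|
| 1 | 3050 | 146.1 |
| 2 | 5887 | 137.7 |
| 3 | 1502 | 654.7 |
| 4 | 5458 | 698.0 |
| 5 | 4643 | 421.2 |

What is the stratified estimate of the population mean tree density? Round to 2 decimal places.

389.72

N = 3050 + 5887 + 1502 + 5458 + 4643 = 20540.
The stratified mean weights each stratum mean by its population share Nₕ/N.
Σ Nₕx̄ₕ = 3050·146.1 + 5887·137.7 + 1502·654.7 + 5458·698.0 + 4643·421.2 = 445605 + 810639.9 + 983359.4 + 3809684 + 1955631.6 = 8004919.9.
Divide by N: 8004919.9 / 20540 = 389.7235... → 389.72.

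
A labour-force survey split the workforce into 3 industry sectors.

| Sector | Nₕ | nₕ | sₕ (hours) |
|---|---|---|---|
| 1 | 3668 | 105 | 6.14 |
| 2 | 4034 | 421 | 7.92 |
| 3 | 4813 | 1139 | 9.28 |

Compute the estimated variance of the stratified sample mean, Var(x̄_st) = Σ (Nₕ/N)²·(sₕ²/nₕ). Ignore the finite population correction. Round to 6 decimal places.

0.057505

N = 12515. Term for each stratum: Wₕ²sₕ²/nₕ.
Var(x̄_st) = 0.030842132 + 0.015480263 + 0.011182586 = 0.057504981 → 0.057505.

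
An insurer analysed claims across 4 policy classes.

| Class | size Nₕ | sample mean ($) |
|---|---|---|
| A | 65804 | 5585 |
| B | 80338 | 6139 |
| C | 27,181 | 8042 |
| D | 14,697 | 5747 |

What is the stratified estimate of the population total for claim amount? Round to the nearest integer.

Population total = Σ Nₕ·x̄ₕ (each stratum's size times its mean).
65804·5585 + 80338·6139 + 27181·8042 + 14697·5747 = 367515340 + 493194982 + 218589602 + 84463659 = 1163763583.

1163763583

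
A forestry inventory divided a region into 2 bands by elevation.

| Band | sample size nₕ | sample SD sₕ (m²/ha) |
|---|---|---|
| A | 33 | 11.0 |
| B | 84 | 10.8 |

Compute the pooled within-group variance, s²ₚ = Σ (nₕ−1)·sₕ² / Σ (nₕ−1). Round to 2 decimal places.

117.85

A: (33−1)·11.0² = 32·121 = 3872
B: (84−1)·10.8² = 83·116.64 = 9681.12
Numerator = 13553.12; denominator = Σ(nₕ−1) = 115.
s²ₚ = 13553.12/115 = 117.8532... → 117.85.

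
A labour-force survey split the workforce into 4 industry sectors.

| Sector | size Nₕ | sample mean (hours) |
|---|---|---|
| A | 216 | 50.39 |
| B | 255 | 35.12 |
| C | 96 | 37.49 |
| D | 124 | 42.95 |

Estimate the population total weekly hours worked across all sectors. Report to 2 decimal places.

A: 216·50.39 = 10884.24
B: 255·35.12 = 8955.6
C: 96·37.49 = 3599.04
D: 124·42.95 = 5325.8
τ̂ = Σ Nₕx̄ₕ = 28764.68.

28764.68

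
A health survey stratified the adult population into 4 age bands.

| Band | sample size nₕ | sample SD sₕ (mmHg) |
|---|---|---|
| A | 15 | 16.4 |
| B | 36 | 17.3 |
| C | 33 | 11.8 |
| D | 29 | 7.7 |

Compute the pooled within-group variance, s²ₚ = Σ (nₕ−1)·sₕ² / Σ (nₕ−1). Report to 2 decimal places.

A: (15−1)·16.4² = 14·268.96 = 3765.44
B: (36−1)·17.3² = 35·299.29 = 10475.15
C: (33−1)·11.8² = 32·139.24 = 4455.68
D: (29−1)·7.7² = 28·59.29 = 1660.12
Numerator = 20356.39; denominator = Σ(nₕ−1) = 109.
s²ₚ = 20356.39/109 = 186.7559... → 186.76.

186.76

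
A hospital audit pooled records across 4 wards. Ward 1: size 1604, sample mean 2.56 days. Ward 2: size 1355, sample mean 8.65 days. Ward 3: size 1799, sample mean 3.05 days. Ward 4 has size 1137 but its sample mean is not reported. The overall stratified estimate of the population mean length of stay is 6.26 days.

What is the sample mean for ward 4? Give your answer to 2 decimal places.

N = 1604 + 1355 + 1799 + 1137 = 5895.
Overall total = μ·N = 6.26·5895 = 36902.7.
Subtract the known strata: 1604·2.56 + 1355·8.65 + 1799·3.05 = 21313.94.
Remaining total for ward 4: 36902.7 − 21313.94 = 15588.76.
Divide by its size: 15588.76 / 1137 = 13.7104... → 13.71.

13.71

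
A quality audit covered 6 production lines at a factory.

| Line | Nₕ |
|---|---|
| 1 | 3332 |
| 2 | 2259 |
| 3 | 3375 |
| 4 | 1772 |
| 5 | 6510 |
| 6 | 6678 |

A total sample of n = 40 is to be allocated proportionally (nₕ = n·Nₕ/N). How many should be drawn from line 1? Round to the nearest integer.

N = 3332 + 2259 + 3375 + 1772 + 6510 + 6678 = 23926.
n_1 = 40·3332/23926 = 5.571... → 6.

6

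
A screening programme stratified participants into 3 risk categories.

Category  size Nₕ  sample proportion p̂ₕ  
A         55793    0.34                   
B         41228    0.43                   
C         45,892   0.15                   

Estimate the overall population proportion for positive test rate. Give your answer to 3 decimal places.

0.305

Wₕ = Nₕ/N with N = 142913: 0.3904, 0.2885, 0.3211.
p̂_st = 0.3904·0.34 + 0.2885·0.43 + 0.3211·0.15 ≈ 0.30495... → 0.305.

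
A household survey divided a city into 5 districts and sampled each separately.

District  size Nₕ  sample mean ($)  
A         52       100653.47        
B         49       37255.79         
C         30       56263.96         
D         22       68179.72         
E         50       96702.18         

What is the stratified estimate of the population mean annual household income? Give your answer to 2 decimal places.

74298.01

x̄_st = (Σ Nₕx̄ₕ) / (Σ Nₕ) = (52·100653.47 + 49·37255.79 + 30·56263.96 + 22·68179.72 + 50·96702.18) / 203
= 15082495.79 / 203 = 74298.0088... → 74298.01.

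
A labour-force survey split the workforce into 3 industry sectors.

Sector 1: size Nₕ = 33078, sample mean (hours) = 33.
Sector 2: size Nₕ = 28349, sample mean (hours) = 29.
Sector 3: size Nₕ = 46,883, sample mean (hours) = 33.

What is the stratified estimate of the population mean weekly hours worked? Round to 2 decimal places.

N = 108310; weights Wₕ = Nₕ/N = (0.3054, 0.2617, 0.4329).
x̄_st = Σ Wₕ·x̄ₕ = 0.3054·33 + 0.2617·29 + 0.4329·33 ≈ 31.9530...
→ 31.95.

31.95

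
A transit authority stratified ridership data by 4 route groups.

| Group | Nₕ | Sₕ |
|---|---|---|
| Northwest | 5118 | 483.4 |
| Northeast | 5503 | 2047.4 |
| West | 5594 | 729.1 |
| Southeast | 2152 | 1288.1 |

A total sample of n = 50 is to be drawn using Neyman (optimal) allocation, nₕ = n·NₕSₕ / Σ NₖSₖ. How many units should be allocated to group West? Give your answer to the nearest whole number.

Northwest: NₕSₕ = 5118·483.4 = 2474041.2
Northeast: NₕSₕ = 5503·2047.4 = 11266842.2
West: NₕSₕ = 5594·729.1 = 4078585.4
Southeast: NₕSₕ = 2152·1288.1 = 2771991.2
Σ NₕSₕ = 20591460.
n_West = 50·4078585.4/20591460 = 9.904... → 10.

10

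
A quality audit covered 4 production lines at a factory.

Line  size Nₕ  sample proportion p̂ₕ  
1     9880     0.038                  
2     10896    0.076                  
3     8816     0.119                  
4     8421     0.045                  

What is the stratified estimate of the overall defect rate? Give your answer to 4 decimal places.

0.0692

Wₕ = Nₕ/N with N = 38013: 0.2599, 0.2866, 0.2319, 0.2215.
p̂_st = 0.2599·0.038 + 0.2866·0.076 + 0.2319·0.119 + 0.2215·0.045 ≈ 0.069229... → 0.0692.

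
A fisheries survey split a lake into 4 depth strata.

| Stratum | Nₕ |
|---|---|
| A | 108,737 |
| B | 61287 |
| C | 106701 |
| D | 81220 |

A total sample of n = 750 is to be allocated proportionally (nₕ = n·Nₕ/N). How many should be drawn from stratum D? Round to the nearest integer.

170

Share of stratum D = 81220/357945 = 0.22691.
Allocate 750 × 0.22691 = 170.180... → 170.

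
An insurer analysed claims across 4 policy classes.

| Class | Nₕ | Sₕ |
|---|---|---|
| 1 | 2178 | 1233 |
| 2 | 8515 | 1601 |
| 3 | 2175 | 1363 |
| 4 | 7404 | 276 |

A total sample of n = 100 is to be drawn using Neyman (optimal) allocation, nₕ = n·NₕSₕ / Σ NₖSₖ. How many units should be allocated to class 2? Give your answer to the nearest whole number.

64

Σ NₕSₕ = 2178·1233 + 8515·1601 + 2175·1363 + 7404·276 = 21326018.
Share for 2: 13632515/21326018 = 0.63924.
n_2 = 100 × 0.63924 = 63.924... → 64.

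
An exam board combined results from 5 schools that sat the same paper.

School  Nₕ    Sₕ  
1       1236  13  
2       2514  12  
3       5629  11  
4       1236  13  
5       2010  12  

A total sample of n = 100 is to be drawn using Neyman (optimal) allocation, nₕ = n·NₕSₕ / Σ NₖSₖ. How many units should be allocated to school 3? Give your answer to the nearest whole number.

42

1: NₕSₕ = 1236·13 = 16068
2: NₕSₕ = 2514·12 = 30168
3: NₕSₕ = 5629·11 = 61919
4: NₕSₕ = 1236·13 = 16068
5: NₕSₕ = 2010·12 = 24120
Σ NₕSₕ = 148343.
n_3 = 100·61919/148343 = 41.740... → 42.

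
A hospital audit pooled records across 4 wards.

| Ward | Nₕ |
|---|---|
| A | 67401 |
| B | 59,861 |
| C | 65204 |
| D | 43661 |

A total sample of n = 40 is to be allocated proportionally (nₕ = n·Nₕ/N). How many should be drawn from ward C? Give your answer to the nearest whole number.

N = 67401 + 59861 + 65204 + 43661 = 236127.
n_C = 40·65204/236127 = 11.046... → 11.

11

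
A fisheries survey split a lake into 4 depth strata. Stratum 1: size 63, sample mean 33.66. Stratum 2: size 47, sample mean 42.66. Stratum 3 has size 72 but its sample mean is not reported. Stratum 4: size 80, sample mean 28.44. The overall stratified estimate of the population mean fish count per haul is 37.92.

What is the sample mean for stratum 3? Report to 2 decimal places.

Σ Nₕx̄ₕ = N·μ, so 72·x̄_3 = 262·37.92 − (63·33.66 + 47·42.66 + 80·28.44).
= 9935.04 − 6400.8 = 3534.24.
x̄_3 = 3534.24 / 72 = 49.0867... → 49.09.

49.09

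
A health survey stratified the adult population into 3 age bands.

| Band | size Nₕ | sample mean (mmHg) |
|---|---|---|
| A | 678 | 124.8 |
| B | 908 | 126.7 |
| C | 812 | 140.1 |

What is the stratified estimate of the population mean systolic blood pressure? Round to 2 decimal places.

130.70

N = 2398; weights Wₕ = Nₕ/N = (0.2827, 0.3786, 0.3386).
x̄_st = Σ Wₕ·x̄ₕ = 0.2827·124.8 + 0.3786·126.7 + 0.3386·140.1 ≈ 130.7003...
→ 130.70.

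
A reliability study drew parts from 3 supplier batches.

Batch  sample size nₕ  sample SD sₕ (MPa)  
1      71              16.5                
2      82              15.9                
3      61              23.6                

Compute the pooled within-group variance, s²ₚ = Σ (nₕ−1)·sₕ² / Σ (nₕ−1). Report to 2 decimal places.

Degrees of freedom: 70 + 81 + 60 = 211.
Σ(nₕ−1)sₕ² = 70·272.25 + 81·252.81 + 60·556.96 = 72952.71.
s²ₚ = 72952.71 / 211 = 345.7474... → 345.75.

345.75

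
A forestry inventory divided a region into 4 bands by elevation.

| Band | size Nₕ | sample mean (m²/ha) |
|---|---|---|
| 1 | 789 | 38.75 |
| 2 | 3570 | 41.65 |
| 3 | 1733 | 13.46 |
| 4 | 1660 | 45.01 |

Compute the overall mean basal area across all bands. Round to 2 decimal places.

N = 7752; weights Wₕ = Nₕ/N = (0.1018, 0.4605, 0.2236, 0.2141).
x̄_st = Σ Wₕ·x̄ₕ = 0.1018·38.75 + 0.4605·41.65 + 0.2236·13.46 + 0.2141·45.01 ≈ 35.7723...
→ 35.77.

35.77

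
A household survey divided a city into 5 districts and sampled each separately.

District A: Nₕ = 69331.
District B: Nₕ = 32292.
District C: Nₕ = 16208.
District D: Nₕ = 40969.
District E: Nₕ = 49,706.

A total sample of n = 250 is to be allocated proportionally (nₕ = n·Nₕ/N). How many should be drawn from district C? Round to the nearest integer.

Share of district C = 16208/208506 = 0.07773.
Allocate 250 × 0.07773 = 19.433... → 19.

19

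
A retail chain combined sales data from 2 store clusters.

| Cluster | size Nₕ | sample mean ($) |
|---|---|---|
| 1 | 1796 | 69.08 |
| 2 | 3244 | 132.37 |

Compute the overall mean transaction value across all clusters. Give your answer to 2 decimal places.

x̄_st = (Σ Nₕx̄ₕ) / (Σ Nₕ) = (1796·69.08 + 3244·132.37) / 5040
= 553475.96 / 5040 = 109.8167... → 109.82.

109.82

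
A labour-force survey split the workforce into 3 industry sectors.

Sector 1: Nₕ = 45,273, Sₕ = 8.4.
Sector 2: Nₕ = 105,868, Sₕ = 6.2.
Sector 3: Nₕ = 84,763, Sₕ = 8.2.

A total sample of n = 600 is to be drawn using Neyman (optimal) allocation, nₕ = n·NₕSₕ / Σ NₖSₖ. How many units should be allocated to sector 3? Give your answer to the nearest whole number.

Σ NₕSₕ = 45273·8.4 + 105868·6.2 + 84763·8.2 = 1731731.4.
Share for 3: 695056.6/1731731.4 = 0.40137.
n_3 = 600 × 0.40137 = 240.819... → 241.

241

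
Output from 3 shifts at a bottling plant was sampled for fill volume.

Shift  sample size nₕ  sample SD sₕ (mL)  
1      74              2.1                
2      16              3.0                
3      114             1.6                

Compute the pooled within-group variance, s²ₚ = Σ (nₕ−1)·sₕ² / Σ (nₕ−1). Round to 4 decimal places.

1: (74−1)·2.1² = 73·4.41 = 321.93
2: (16−1)·3.0² = 15·9 = 135
3: (114−1)·1.6² = 113·2.56 = 289.28
Numerator = 746.21; denominator = Σ(nₕ−1) = 201.
s²ₚ = 746.21/201 = 3.712488... → 3.7125.

3.7125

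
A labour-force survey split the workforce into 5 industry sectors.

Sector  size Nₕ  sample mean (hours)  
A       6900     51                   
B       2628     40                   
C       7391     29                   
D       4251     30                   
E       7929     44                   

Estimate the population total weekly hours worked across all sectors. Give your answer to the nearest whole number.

1147765

A: 6900·51 = 351900
B: 2628·40 = 105120
C: 7391·29 = 214339
D: 4251·30 = 127530
E: 7929·44 = 348876
τ̂ = Σ Nₕx̄ₕ = 1147765.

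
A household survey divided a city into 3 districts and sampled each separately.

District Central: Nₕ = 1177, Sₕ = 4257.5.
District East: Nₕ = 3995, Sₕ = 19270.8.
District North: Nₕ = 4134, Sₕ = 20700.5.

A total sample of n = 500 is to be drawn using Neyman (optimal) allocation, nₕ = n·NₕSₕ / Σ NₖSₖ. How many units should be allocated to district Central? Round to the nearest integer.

Central: NₕSₕ = 1177·4257.5 = 5011077.5
East: NₕSₕ = 3995·19270.8 = 76986846
North: NₕSₕ = 4134·20700.5 = 85575867
Σ NₕSₕ = 167573790.5.
n_Central = 500·5011077.5/167573790.5 = 14.952... → 15.

15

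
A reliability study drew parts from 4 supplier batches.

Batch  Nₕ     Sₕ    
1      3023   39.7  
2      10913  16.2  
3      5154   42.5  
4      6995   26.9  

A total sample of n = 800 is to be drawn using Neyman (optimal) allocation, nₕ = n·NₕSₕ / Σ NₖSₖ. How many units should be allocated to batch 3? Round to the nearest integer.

249

1: NₕSₕ = 3023·39.7 = 120013.1
2: NₕSₕ = 10913·16.2 = 176790.6
3: NₕSₕ = 5154·42.5 = 219045
4: NₕSₕ = 6995·26.9 = 188165.5
Σ NₕSₕ = 704014.2.
n_3 = 800·219045/704014.2 = 248.910... → 249.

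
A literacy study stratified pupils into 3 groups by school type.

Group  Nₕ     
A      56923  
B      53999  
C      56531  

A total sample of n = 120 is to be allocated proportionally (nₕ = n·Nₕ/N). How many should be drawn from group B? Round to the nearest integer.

39

Share of group B = 53999/167453 = 0.32247.
Allocate 120 × 0.32247 = 38.697... → 39.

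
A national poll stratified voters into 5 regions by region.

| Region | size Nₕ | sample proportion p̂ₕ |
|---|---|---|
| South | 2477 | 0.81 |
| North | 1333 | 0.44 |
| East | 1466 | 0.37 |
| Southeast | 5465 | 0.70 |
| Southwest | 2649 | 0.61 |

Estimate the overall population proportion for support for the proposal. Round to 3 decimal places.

N = 2477 + 1333 + 1466 + 5465 + 2649 = 13390.
Overall proportion = Σ (Nₕ/N)·p̂ₕ.
Σ Nₕp̂ₕ = 2006.37 + 586.52 + 542.42 + 3825.5 + 1615.89 = 8576.7.
8576.7 / 13390 = 0.64053... → 0.641.

0.641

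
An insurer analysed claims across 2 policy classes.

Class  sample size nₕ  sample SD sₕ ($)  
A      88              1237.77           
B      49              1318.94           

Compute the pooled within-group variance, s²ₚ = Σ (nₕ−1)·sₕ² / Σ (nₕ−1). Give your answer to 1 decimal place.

1605862.4

Degrees of freedom: 87 + 48 = 135.
Σ(nₕ−1)sₕ² = 87·1532074.5729 + 48·1739602.7236 = 216791418.5751.
s²ₚ = 216791418.5751 / 135 = 1605862.360... → 1605862.4.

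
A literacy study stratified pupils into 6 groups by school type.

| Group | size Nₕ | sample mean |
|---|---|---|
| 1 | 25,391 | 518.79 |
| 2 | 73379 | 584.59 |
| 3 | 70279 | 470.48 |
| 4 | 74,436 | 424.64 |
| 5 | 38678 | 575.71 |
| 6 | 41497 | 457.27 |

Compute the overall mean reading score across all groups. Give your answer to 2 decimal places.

N = 25391 + 73379 + 70279 + 74436 + 38678 + 41497 = 323660.
The stratified mean weights each stratum mean by its population share Nₕ/N.
Σ Nₕx̄ₕ = 25391·518.79 + 73379·584.59 + 70279·470.48 + 74436·424.64 + 38678·575.71 + 41497·457.27 = 13172596.89 + 42896629.61 + 33064863.92 + 31608503.04 + 22267311.38 + 18975333.19 = 161985238.03.
Divide by N: 161985238.03 / 323660 = 500.4796... → 500.48.

500.48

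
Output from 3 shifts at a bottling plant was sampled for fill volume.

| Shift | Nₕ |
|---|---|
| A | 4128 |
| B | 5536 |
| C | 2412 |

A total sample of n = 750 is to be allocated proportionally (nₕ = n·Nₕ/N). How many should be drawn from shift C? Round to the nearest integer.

150

Share of shift C = 2412/12076 = 0.19974.
Allocate 750 × 0.19974 = 149.801... → 150.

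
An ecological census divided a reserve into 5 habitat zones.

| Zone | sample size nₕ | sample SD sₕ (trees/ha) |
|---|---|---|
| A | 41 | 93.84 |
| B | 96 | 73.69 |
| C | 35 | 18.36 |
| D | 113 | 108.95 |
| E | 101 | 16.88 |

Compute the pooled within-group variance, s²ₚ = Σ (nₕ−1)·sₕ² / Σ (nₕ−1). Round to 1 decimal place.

5872.7

A: (41−1)·93.84² = 40·8805.9456 = 352237.824
B: (96−1)·73.69² = 95·5430.2161 = 515870.5295
C: (35−1)·18.36² = 34·337.0896 = 11461.0464
D: (113−1)·108.95² = 112·11870.1025 = 1329451.48
E: (101−1)·16.88² = 100·284.9344 = 28493.44
Numerator = 2237514.3199; denominator = Σ(nₕ−1) = 381.
s²ₚ = 2237514.3199/381 = 5872.741... → 5872.7.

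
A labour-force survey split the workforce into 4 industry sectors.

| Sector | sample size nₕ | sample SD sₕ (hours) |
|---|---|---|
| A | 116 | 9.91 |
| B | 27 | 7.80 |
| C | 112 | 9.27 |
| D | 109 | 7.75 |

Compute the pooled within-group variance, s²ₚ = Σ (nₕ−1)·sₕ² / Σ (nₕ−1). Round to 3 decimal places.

Degrees of freedom: 115 + 26 + 111 + 108 = 360.
Σ(nₕ−1)sₕ² = 115·98.2081 + 26·60.84 + 111·85.9329 + 108·60.0625 = 28901.0734.
s²ₚ = 28901.0734 / 360 = 80.28076... → 80.281.

80.281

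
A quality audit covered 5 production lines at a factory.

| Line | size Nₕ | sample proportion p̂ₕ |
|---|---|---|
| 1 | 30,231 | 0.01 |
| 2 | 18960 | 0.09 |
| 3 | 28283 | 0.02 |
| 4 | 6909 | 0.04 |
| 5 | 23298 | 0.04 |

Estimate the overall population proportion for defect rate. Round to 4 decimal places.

0.0351

Wₕ = Nₕ/N with N = 107681: 0.2807, 0.1761, 0.2627, 0.0642, 0.2164.
p̂_st = 0.2807·0.01 + 0.1761·0.09 + 0.2627·0.02 + 0.0642·0.04 + 0.2164·0.04 ≈ 0.035128... → 0.0351.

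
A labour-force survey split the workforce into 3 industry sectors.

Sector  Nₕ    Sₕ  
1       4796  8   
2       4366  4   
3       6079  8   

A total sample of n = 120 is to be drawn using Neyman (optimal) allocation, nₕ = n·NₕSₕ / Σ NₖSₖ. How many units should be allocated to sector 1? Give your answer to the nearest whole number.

44

1: NₕSₕ = 4796·8 = 38368
2: NₕSₕ = 4366·4 = 17464
3: NₕSₕ = 6079·8 = 48632
Σ NₕSₕ = 104464.
n_1 = 120·38368/104464 = 44.074... → 44.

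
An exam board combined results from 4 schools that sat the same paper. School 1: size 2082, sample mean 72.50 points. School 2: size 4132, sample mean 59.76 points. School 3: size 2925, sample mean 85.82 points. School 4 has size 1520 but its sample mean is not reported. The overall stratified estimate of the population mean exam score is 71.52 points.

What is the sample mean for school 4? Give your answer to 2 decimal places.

74.63

N = 2082 + 4132 + 2925 + 1520 = 10659.
Overall total = μ·N = 71.52·10659 = 762331.68.
Subtract the known strata: 2082·72.50 + 4132·59.76 + 2925·85.82 = 648896.82.
Remaining total for school 4: 762331.68 − 648896.82 = 113434.86.
Divide by its size: 113434.86 / 1520 = 74.6282... → 74.63.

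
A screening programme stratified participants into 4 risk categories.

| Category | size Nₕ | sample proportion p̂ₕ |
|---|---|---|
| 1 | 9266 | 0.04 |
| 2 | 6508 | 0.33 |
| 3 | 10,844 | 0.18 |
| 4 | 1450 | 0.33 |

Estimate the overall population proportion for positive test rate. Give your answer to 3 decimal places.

0.176

N = 9266 + 6508 + 10844 + 1450 = 28068.
Overall proportion = Σ (Nₕ/N)·p̂ₕ.
Σ Nₕp̂ₕ = 370.64 + 2147.64 + 1951.92 + 478.5 = 4948.7.
4948.7 / 28068 = 0.17631... → 0.176.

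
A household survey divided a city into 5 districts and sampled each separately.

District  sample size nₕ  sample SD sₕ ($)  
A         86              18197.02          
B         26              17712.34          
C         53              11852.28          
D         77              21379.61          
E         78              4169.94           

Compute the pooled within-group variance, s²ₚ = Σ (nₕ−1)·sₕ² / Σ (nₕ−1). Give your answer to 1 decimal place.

A: (86−1)·18197.02² = 85·331131536.8804 = 28146180634.834
B: (26−1)·17712.34² = 25·313726988.2756 = 7843174706.89
C: (53−1)·11852.28² = 52·140476541.1984 = 7304780142.3168
D: (77−1)·21379.61² = 76·457087723.7521 = 34738667005.1596
E: (78−1)·4169.94² = 77·17388399.6036 = 1338906769.4772
Numerator = 79371709258.6776; denominator = Σ(nₕ−1) = 315.
s²ₚ = 79371709258.6776/315 = 251973680.186... → 251973680.2.

251973680.2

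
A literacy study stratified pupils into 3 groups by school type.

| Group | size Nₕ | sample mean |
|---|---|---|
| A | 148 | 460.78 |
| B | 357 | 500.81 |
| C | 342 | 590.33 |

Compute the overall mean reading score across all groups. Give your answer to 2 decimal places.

x̄_st = (Σ Nₕx̄ₕ) / (Σ Nₕ) = (148·460.78 + 357·500.81 + 342·590.33) / 847
= 448877.47 / 847 = 529.9616... → 529.96.

529.96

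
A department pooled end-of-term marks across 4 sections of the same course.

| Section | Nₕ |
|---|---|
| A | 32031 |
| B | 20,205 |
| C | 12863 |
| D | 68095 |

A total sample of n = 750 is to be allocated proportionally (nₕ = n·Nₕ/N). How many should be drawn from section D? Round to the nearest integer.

Share of section D = 68095/133194 = 0.51125.
Allocate 750 × 0.51125 = 383.435... → 383.

383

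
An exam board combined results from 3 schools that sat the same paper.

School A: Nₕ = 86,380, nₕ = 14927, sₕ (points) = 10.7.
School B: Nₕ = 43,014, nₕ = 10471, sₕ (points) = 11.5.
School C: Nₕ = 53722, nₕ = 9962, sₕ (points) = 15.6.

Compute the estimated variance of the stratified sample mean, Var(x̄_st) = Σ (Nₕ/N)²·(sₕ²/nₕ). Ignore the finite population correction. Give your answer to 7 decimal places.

N = 183116. Term for each stratum: Wₕ²sₕ²/nₕ.
Var(x̄_st) = 0.0017067458 + 0.0006969066 + 0.0021025891 = 0.0045062416 → 0.0045062.

0.0045062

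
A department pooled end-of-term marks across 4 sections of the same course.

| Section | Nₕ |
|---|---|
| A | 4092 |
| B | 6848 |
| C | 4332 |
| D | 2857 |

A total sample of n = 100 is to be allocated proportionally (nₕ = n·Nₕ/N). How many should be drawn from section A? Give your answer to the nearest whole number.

23

N = 4092 + 6848 + 4332 + 2857 = 18129.
n_A = 100·4092/18129 = 22.572... → 23.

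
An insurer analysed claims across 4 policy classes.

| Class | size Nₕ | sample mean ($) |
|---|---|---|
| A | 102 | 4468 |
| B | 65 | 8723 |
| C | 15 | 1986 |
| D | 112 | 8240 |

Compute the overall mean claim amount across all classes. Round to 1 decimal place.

6719.1

x̄_st = (Σ Nₕx̄ₕ) / (Σ Nₕ) = (102·4468 + 65·8723 + 15·1986 + 112·8240) / 294
= 1975401 / 294 = 6719.051... → 6719.1.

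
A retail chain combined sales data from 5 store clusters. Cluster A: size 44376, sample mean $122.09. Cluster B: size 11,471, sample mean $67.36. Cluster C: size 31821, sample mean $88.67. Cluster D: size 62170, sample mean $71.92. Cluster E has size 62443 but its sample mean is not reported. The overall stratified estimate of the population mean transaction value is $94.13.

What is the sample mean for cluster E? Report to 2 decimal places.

104.07

Σ Nₕx̄ₕ = N·μ, so 62443·x̄_E = 212281·94.13 − (44376·122.09 + 11471·67.36 + 31821·88.67 + 62170·71.92).
= 19982010.53 − 13483386.87 = 6498623.66.
x̄_E = 6498623.66 / 62443 = 104.0729... → 104.07.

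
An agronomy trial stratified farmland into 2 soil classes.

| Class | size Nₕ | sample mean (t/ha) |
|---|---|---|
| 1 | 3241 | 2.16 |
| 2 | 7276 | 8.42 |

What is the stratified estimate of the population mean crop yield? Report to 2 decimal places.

6.49

x̄_st = (Σ Nₕx̄ₕ) / (Σ Nₕ) = (3241·2.16 + 7276·8.42) / 10517
= 68264.48 / 10517 = 6.4909... → 6.49.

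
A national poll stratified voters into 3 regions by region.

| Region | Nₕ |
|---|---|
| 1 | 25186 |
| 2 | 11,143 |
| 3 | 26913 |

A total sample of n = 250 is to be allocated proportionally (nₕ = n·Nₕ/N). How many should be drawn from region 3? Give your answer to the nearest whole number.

106

N = 25186 + 11143 + 26913 = 63242.
n_3 = 250·26913/63242 = 106.389... → 106.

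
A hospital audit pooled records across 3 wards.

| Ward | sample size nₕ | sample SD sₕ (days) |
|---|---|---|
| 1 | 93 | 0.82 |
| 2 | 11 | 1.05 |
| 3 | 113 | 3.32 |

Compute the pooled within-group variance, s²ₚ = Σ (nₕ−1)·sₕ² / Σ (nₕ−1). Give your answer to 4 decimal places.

1: (93−1)·0.82² = 92·0.6724 = 61.8608
2: (11−1)·1.05² = 10·1.1025 = 11.025
3: (113−1)·3.32² = 112·11.0224 = 1234.5088
Numerator = 1307.3946; denominator = Σ(nₕ−1) = 214.
s²ₚ = 1307.3946/214 = 6.109321... → 6.1093.

6.1093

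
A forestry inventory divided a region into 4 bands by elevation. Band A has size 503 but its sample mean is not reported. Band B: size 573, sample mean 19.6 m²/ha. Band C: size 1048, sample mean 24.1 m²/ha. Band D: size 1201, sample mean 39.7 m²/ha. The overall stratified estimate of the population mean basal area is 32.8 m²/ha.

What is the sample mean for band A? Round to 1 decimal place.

N = 503 + 573 + 1048 + 1201 = 3325.
Overall total = μ·N = 32.8·3325 = 109060.
Subtract the known strata: 573·19.6 + 1048·24.1 + 1201·39.7 = 84167.3.
Remaining total for band A: 109060 − 84167.3 = 24892.7.
Divide by its size: 24892.7 / 503 = 49.488... → 49.5.

49.5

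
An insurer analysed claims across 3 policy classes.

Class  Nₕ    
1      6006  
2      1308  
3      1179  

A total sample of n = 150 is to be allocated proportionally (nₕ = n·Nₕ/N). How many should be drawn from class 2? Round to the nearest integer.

Share of class 2 = 1308/8493 = 0.15401.
Allocate 150 × 0.15401 = 23.101... → 23.

23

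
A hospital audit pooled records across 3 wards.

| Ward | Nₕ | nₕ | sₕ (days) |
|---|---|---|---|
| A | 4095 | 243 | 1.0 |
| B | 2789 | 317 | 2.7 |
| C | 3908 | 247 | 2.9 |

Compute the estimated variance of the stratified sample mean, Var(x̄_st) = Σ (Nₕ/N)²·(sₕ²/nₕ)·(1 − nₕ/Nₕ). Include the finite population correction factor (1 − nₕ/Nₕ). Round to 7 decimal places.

0.0061013

N = 10792; Wₕ = Nₕ/N.
ward A: (4095/10792)²·1.0²/243·(1 − 243/4095) = 0.0005573526
ward B: (2789/10792)²·2.7²/317·(1 − 317/2789) = 0.0013613236
ward C: (3908/10792)²·2.9²/247·(1 − 247/3908) = 0.0041826300
Sum = 0.0061013063 → 0.0061013.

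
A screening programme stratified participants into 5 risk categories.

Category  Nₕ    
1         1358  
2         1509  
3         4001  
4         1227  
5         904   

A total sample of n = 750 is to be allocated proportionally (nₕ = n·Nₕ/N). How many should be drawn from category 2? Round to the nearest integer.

Share of category 2 = 1509/8999 = 0.16769.
Allocate 750 × 0.16769 = 125.764... → 126.

126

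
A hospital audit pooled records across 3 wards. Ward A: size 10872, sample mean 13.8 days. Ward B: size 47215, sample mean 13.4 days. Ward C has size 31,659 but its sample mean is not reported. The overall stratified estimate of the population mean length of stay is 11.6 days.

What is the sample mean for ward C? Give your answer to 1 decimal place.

N = 10872 + 47215 + 31659 = 89746.
Overall total = μ·N = 11.6·89746 = 1041053.6.
Subtract the known strata: 10872·13.8 + 47215·13.4 = 782714.6.
Remaining total for ward C: 1041053.6 − 782714.6 = 258339.
Divide by its size: 258339 / 31659 = 8.160... → 8.2.

8.2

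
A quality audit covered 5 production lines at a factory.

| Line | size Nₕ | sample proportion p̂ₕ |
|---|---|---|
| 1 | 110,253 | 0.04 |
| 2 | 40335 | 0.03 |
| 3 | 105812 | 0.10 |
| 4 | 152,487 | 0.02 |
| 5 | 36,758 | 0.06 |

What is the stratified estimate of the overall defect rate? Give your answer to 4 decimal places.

N = 110253 + 40335 + 105812 + 152487 + 36758 = 445645.
Overall proportion = Σ (Nₕ/N)·p̂ₕ.
Σ Nₕp̂ₕ = 4410.12 + 1210.05 + 10581.2 + 3049.74 + 2205.48 = 21456.59.
21456.59 / 445645 = 0.048147... → 0.0481.

0.0481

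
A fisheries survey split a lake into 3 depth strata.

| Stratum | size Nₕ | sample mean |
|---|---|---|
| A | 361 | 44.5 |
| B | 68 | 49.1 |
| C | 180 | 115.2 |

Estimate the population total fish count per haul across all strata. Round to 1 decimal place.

40139.3

A: 361·44.5 = 16064.5
B: 68·49.1 = 3338.8
C: 180·115.2 = 20736
τ̂ = Σ Nₕx̄ₕ = 40139.3.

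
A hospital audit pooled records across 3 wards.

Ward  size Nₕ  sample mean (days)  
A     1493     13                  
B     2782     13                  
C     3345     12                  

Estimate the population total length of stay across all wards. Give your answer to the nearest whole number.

Estimate total by summing Nₕ·x̄ₕ over strata.
1493·13 + 2782·13 + 3345·12 = 19409 + 36166 + 40140 = 95715.

95715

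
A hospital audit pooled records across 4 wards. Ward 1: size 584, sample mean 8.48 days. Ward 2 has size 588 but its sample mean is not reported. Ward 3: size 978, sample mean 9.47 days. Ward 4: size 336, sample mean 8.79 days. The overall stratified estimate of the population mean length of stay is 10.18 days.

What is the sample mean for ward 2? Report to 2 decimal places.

Σ Nₕx̄ₕ = N·μ, so 588·x̄_2 = 2486·10.18 − (584·8.48 + 978·9.47 + 336·8.79).
= 25307.48 − 17167.42 = 8140.06.
x̄_2 = 8140.06 / 588 = 13.8436... → 13.84.

13.84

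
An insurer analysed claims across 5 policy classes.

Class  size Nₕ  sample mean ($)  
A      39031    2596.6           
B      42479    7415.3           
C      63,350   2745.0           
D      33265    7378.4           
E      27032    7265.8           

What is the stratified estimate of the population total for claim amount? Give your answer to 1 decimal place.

Population total = Σ Nₕ·x̄ₕ (each stratum's size times its mean).
39031·2596.6 + 42479·7415.3 + 63350·2745.0 + 33265·7378.4 + 27032·7265.8 = 101347894.6 + 314994528.7 + 173895750 + 245442476 + 196409105.6 = 1032089754.9.

1032089754.9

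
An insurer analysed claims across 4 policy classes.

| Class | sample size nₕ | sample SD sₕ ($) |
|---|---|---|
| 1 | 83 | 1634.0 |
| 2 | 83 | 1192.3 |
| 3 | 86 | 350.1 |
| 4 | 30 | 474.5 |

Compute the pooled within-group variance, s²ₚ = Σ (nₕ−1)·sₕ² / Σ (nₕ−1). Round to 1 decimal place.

1: (83−1)·1634.0² = 82·2669956 = 218936392
2: (83−1)·1192.3² = 82·1421579.29 = 116569501.78
3: (86−1)·350.1² = 85·122570.01 = 10418450.85
4: (30−1)·474.5² = 29·225150.25 = 6529357.25
Numerator = 352453701.88; denominator = Σ(nₕ−1) = 278.
s²ₚ = 352453701.88/278 = 1267819.072... → 1267819.1.

1267819.1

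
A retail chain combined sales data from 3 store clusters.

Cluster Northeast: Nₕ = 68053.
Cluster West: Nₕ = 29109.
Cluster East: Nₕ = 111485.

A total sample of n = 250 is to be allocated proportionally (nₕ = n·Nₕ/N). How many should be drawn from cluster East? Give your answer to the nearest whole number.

N = 68053 + 29109 + 111485 = 208647.
n_East = 250·111485/208647 = 133.581... → 134.

134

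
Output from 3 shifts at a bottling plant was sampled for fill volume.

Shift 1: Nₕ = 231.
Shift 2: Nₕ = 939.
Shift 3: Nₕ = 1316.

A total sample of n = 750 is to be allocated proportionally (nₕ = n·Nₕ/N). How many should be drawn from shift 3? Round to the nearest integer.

397

N = 231 + 939 + 1316 = 2486.
n_3 = 750·1316/2486 = 397.023... → 397.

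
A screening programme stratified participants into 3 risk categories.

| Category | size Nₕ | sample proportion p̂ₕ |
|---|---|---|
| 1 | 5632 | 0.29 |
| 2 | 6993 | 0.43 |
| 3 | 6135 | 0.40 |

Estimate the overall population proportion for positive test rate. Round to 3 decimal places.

Wₕ = Nₕ/N with N = 18760: 0.3002, 0.3728, 0.3270.
p̂_st = 0.3002·0.29 + 0.3728·0.43 + 0.3270·0.40 ≈ 0.37816... → 0.378.

0.378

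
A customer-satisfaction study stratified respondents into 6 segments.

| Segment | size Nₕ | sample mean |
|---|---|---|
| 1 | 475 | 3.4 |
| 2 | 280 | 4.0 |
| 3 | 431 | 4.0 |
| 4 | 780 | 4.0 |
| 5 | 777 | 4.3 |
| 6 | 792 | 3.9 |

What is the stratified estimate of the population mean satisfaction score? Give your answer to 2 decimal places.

3.96

x̄_st = (Σ Nₕx̄ₕ) / (Σ Nₕ) = (475·3.4 + 280·4.0 + 431·4.0 + 780·4.0 + 777·4.3 + 792·3.9) / 3535
= 14008.9 / 3535 = 3.9629... → 3.96.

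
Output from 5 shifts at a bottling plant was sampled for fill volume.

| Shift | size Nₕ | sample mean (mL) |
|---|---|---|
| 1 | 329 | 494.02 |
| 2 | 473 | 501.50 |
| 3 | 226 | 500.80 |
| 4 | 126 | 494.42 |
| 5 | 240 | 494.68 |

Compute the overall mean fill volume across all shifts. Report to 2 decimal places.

497.81

N = 329 + 473 + 226 + 126 + 240 = 1394.
Weight each subgroup mean by Nₕ/N and sum.
Σ Nₕx̄ₕ = 329·494.02 + 473·501.50 + 226·500.80 + 126·494.42 + 240·494.68 = 162532.58 + 237209.5 + 113180.8 + 62296.92 + 118723.2 = 693943.
Divide by N: 693943 / 1394 = 497.8070... → 497.81.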